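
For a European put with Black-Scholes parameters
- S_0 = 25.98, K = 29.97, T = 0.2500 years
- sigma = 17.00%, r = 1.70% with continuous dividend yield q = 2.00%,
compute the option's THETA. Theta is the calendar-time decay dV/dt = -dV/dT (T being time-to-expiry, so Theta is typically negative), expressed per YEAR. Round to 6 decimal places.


d1 = -1.6471455304; d2 = -1.7321455304
phi(d1) = 0.1027472970; exp(-qT) = 0.9950124792; exp(-rT) = 0.9957590185
Theta = -S*exp(-qT)*phi(d1)*sigma/(2*sqrt(T)) + r*K*exp(-rT)*N(-d2) - q*S*exp(-qT)*N(-d1)
N(-d1) = 0.9502359317; N(-d2) = 0.9583761728; sqrt(T) = 0.5000000000
Term 1 = -25.9800 * 0.9950124792 * 0.1027472970 * 0.1700 / (2 * 0.5000000000) = -0.4515304064
Term 2 = 0.0170 * 29.9700 * 0.9957590185 * 0.9583761728 = 0.4862122768
Term 3 = -0.0200 * 25.9800 * 0.9950124792 * 0.9502359317 = -0.4912800387
Theta = -0.4515304064 + (0.4862122768) + (-0.4912800387) = -0.456598

Answer: Theta = -0.456598


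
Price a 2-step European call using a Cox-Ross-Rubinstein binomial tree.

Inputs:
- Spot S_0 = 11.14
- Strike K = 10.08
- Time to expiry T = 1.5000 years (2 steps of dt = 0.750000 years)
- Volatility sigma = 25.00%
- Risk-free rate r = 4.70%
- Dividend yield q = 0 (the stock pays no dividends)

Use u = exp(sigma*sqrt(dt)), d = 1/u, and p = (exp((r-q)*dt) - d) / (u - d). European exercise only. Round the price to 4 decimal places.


Answer: Price = V(0,0) = 2.3382

Derivation:
dt = T/N = 0.750000
u = exp(sigma*sqrt(dt)) = 1.241731; d = 1/u = 0.805327
p = (exp((r-q)*dt) - d) / (u - d) = 0.528298
Discount per step: exp(-r*dt) = 0.965364
Stock lattice S(k, i) with i counting down-moves:
  k=0: S(0,0) = 11.1400
  k=1: S(1,0) = 13.8329; S(1,1) = 8.9713
  k=2: S(2,0) = 17.1767; S(2,1) = 11.1400; S(2,2) = 7.2249
Terminal payoffs V(N, i) = max(S_T - K, 0):
  V(2,0) = 7.096719; V(2,1) = 1.060000; V(2,2) = 0.000000
Backward induction: V(k, i) = exp(-r*dt) * [p * V(k+1, i) + (1-p) * V(k+1, i+1)].
  V(1,0) = exp(-r*dt) * [p*7.096719 + (1-p)*1.060000] = 4.102013
  V(1,1) = exp(-r*dt) * [p*1.060000 + (1-p)*0.000000] = 0.540600
  V(0,0) = exp(-r*dt) * [p*4.102013 + (1-p)*0.540600] = 2.338197


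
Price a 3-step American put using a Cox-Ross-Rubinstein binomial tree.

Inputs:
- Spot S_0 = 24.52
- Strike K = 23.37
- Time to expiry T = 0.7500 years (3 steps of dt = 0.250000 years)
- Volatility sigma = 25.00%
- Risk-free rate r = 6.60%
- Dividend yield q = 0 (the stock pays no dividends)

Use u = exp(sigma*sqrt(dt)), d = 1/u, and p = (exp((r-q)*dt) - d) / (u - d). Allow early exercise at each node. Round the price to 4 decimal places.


dt = T/N = 0.250000
u = exp(sigma*sqrt(dt)) = 1.133148; d = 1/u = 0.882497
p = (exp((r-q)*dt) - d) / (u - d) = 0.535165
Discount per step: exp(-r*dt) = 0.983635
Stock lattice S(k, i) with i counting down-moves:
  k=0: S(0,0) = 24.5200
  k=1: S(1,0) = 27.7848; S(1,1) = 21.6388
  k=2: S(2,0) = 31.4843; S(2,1) = 24.5200; S(2,2) = 19.0962
  k=3: S(3,0) = 35.6764; S(3,1) = 27.7848; S(3,2) = 21.6388; S(3,3) = 16.8523
Terminal payoffs V(N, i) = max(K - S_T, 0):
  V(3,0) = 0.000000; V(3,1) = 0.000000; V(3,2) = 1.731176; V(3,3) = 6.517667
Backward induction: V(k, i) = exp(-r*dt) * [p * V(k+1, i) + (1-p) * V(k+1, i+1)]; then take max(V_cont, immediate exercise) for American.
  V(2,0) = exp(-r*dt) * [p*0.000000 + (1-p)*0.000000] = 0.000000; exercise = 0.000000; V(2,0) = max -> 0.000000
  V(2,1) = exp(-r*dt) * [p*0.000000 + (1-p)*1.731176] = 0.791542; exercise = 0.000000; V(2,1) = max -> 0.791542
  V(2,2) = exp(-r*dt) * [p*1.731176 + (1-p)*6.517667] = 3.891364; exercise = 4.273805; V(2,2) = max -> 4.273805
  V(1,0) = exp(-r*dt) * [p*0.000000 + (1-p)*0.791542] = 0.361915; exercise = 0.000000; V(1,0) = max -> 0.361915
  V(1,1) = exp(-r*dt) * [p*0.791542 + (1-p)*4.273805] = 2.370777; exercise = 1.731176; V(1,1) = max -> 2.370777
  V(0,0) = exp(-r*dt) * [p*0.361915 + (1-p)*2.370777] = 1.274500; exercise = 0.000000; V(0,0) = max -> 1.274500

Answer: Price = V(0,0) = 1.2745


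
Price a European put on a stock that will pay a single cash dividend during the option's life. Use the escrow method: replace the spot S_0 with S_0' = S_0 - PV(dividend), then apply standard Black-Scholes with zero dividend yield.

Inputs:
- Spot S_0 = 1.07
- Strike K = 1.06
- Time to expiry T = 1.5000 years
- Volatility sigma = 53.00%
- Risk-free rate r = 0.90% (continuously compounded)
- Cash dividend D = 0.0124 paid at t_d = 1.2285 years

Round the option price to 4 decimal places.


PV(D) = D * exp(-r * t_d) = 0.0124 * 0.98900440 = 0.01226365
S_0' = S_0 - PV(D) = 1.0700 - 0.01226365 = 1.05773635
d1 = (ln(S_0'/K) + (r + sigma^2/2)*T) / (sigma*sqrt(T)) = 0.34206153
d2 = d1 - sigma*sqrt(T) = -0.30705326
exp(-rT) = 0.98659072
N(-d1) = 0.36615230; N(-d2) = 0.62059858
P = K * exp(-rT) * N(-d2) - S_0' * N(-d1) = 1.0600 * 0.98659072 * 0.62059858 - 1.05773635 * 0.36615230 = 0.2617

Answer: Price = 0.2617


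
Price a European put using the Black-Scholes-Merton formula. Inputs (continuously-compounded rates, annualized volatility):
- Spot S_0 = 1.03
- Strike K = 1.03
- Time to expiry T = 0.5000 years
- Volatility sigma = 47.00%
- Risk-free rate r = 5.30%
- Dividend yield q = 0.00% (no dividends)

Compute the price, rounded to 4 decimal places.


d1 = (ln(S/K) + (r - q + 0.5*sigma^2) * T) / (sigma * sqrt(T)) = 0.24590767
d2 = d1 - sigma * sqrt(T) = -0.08643252
exp(-rT) = 0.97384804; exp(-qT) = 1.00000000
P = K * exp(-rT) * N(-d2) - S_0 * exp(-qT) * N(-d1)
N(-d1) = 0.40287685; N(-d2) = 0.53443870
P = 1.0300 * 0.97384804 * 0.53443870 - 1.0300 * 1.00000000 * 0.40287685 = 0.1211

Answer: Price = 0.1211


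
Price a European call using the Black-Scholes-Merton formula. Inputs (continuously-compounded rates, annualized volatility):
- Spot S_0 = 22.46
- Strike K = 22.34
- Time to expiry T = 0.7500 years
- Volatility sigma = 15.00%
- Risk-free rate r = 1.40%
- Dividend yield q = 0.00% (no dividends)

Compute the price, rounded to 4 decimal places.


d1 = (ln(S/K) + (r - q + 0.5*sigma^2) * T) / (sigma * sqrt(T)) = 0.18702035
d2 = d1 - sigma * sqrt(T) = 0.05711654
exp(-rT) = 0.98955493; exp(-qT) = 1.00000000
C = S_0 * exp(-qT) * N(d1) - K * exp(-rT) * N(d2)
N(d1) = 0.57417766; N(d2) = 0.52277382
C = 22.4600 * 1.00000000 * 0.57417766 - 22.3400 * 0.98955493 * 0.52277382 = 1.3392

Answer: Price = 1.3392


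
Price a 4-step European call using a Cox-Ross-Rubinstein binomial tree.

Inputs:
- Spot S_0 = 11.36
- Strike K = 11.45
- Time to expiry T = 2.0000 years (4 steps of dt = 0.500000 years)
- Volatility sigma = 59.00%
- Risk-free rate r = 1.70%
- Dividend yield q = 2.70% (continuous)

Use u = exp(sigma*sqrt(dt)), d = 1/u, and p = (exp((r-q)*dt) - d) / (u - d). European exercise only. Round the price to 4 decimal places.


dt = T/N = 0.500000
u = exp(sigma*sqrt(dt)) = 1.517695; d = 1/u = 0.658894
p = (exp((r-q)*dt) - d) / (u - d) = 0.391381
Discount per step: exp(-r*dt) = 0.991536
Stock lattice S(k, i) with i counting down-moves:
  k=0: S(0,0) = 11.3600
  k=1: S(1,0) = 17.2410; S(1,1) = 7.4850
  k=2: S(2,0) = 26.1666; S(2,1) = 11.3600; S(2,2) = 4.9318
  k=3: S(3,0) = 39.7130; S(3,1) = 17.2410; S(3,2) = 7.4850; S(3,3) = 3.2496
  k=4: S(4,0) = 60.2722; S(4,1) = 26.1666; S(4,2) = 11.3600; S(4,3) = 4.9318; S(4,4) = 2.1411
Terminal payoffs V(N, i) = max(S_T - K, 0):
  V(4,0) = 48.822167; V(4,1) = 14.716616; V(4,2) = 0.000000; V(4,3) = 0.000000; V(4,4) = 0.000000
Backward induction: V(k, i) = exp(-r*dt) * [p * V(k+1, i) + (1-p) * V(k+1, i+1)].
  V(3,0) = exp(-r*dt) * [p*48.822167 + (1-p)*14.716616] = 27.827344
  V(3,1) = exp(-r*dt) * [p*14.716616 + (1-p)*0.000000] = 5.711055
  V(3,2) = exp(-r*dt) * [p*0.000000 + (1-p)*0.000000] = 0.000000
  V(3,3) = exp(-r*dt) * [p*0.000000 + (1-p)*0.000000] = 0.000000
  V(2,0) = exp(-r*dt) * [p*27.827344 + (1-p)*5.711055] = 14.245351
  V(2,1) = exp(-r*dt) * [p*5.711055 + (1-p)*0.000000] = 2.216280
  V(2,2) = exp(-r*dt) * [p*0.000000 + (1-p)*0.000000] = 0.000000
  V(1,0) = exp(-r*dt) * [p*14.245351 + (1-p)*2.216280] = 6.865624
  V(1,1) = exp(-r*dt) * [p*2.216280 + (1-p)*0.000000] = 0.860068
  V(0,0) = exp(-r*dt) * [p*6.865624 + (1-p)*0.860068] = 3.183356

Answer: Price = V(0,0) = 3.1834


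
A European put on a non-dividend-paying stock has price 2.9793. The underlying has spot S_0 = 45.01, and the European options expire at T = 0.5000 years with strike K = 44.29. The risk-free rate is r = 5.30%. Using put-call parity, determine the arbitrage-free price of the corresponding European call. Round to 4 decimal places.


Put-call parity: C - P = S_0 * exp(-qT) - K * exp(-rT).
S_0 * exp(-qT) = 45.0100 * 1.00000000 = 45.01000000
K * exp(-rT) = 44.2900 * 0.97384804 = 43.13172986
C = P + S*exp(-qT) - K*exp(-rT)
C = 2.9793 + 45.01000000 - 43.13172986 = 4.8576

Answer: Call price = 4.8576


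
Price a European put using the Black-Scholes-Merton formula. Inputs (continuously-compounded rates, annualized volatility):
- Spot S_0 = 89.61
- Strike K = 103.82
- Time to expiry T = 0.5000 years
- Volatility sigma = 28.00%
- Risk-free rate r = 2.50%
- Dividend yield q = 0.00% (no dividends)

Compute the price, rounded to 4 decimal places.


d1 = (ln(S/K) + (r - q + 0.5*sigma^2) * T) / (sigma * sqrt(T)) = -0.58130092
d2 = d1 - sigma * sqrt(T) = -0.77929081
exp(-rT) = 0.98757780; exp(-qT) = 1.00000000
P = K * exp(-rT) * N(-d2) - S_0 * exp(-qT) * N(-d1)
N(-d1) = 0.71948117; N(-d2) = 0.78209579
P = 103.8200 * 0.98757780 * 0.78209579 - 89.6100 * 1.00000000 * 0.71948117 = 15.7158

Answer: Price = 15.7158


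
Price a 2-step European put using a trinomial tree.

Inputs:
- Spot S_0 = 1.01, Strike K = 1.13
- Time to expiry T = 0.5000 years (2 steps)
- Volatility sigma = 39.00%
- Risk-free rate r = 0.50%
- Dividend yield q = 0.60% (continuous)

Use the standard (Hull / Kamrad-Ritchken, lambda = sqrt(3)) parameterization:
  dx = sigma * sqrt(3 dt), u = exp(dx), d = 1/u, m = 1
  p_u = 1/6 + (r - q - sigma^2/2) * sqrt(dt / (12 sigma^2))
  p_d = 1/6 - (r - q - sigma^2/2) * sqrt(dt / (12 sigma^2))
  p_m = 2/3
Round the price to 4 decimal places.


dt = T/N = 0.250000; dx = sigma*sqrt(3*dt) = 0.337750
u = exp(dx) = 1.401790; d = 1/u = 0.713374
p_u = 0.138151, p_m = 0.666667, p_d = 0.195183
Discount per step: exp(-r*dt) = 0.998751
Stock lattice S(k, j) with j the centered position index:
  k=0: S(0,+0) = 1.0100
  k=1: S(1,-1) = 0.7205; S(1,+0) = 1.0100; S(1,+1) = 1.4158
  k=2: S(2,-2) = 0.5140; S(2,-1) = 0.7205; S(2,+0) = 1.0100; S(2,+1) = 1.4158; S(2,+2) = 1.9847
Terminal payoffs V(N, j) = max(K - S_T, 0):
  V(2,-2) = 0.616009; V(2,-1) = 0.409493; V(2,+0) = 0.120000; V(2,+1) = 0.000000; V(2,+2) = 0.000000
Backward induction: V(k, j) = exp(-r*dt) * [p_u * V(k+1, j+1) + p_m * V(k+1, j) + p_d * V(k+1, j-1)]
  V(1,-1) = exp(-r*dt) * [p_u*0.120000 + p_m*0.409493 + p_d*0.616009] = 0.409295
  V(1,+0) = exp(-r*dt) * [p_u*0.000000 + p_m*0.120000 + p_d*0.409493] = 0.159726
  V(1,+1) = exp(-r*dt) * [p_u*0.000000 + p_m*0.000000 + p_d*0.120000] = 0.023393
  V(0,+0) = exp(-r*dt) * [p_u*0.023393 + p_m*0.159726 + p_d*0.409295] = 0.189366

Answer: Price = V(0,0) = 0.1894


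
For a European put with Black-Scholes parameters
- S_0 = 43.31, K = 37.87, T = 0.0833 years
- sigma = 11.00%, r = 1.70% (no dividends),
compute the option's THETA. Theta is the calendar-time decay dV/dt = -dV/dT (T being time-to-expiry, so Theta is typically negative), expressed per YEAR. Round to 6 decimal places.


d1 = 4.2882937519; d2 = 4.2565458385
phi(d1) = 0.0000405218; exp(-qT) = 1.0000000000; exp(-rT) = 0.9985849022
Theta = -S*exp(-qT)*phi(d1)*sigma/(2*sqrt(T)) + r*K*exp(-rT)*N(-d2) - q*S*exp(-qT)*N(-d1)
N(-d1) = 0.0000090025; N(-d2) = 0.0000103805; sqrt(T) = 0.2886173938
Term 1 = -43.3100 * 1.0000000000 * 0.0000405218 * 0.1100 / (2 * 0.2886173938) = -0.0003344391
Term 2 = 0.0170 * 37.8700 * 0.9985849022 * 0.0000103805 = 0.0000066734
Term 3 = 0 (no dividend yield, q = 0)
Theta = -0.0003344391 + (0.0000066734) + (0.0000000000) = -0.000328

Answer: Theta = -0.000328


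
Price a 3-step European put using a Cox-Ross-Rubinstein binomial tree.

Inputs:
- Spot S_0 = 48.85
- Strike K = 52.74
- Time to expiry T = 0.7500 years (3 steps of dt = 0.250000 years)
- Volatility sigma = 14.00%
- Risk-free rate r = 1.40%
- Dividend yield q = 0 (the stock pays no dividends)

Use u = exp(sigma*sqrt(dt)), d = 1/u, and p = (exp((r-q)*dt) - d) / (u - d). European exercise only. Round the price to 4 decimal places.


dt = T/N = 0.250000
u = exp(sigma*sqrt(dt)) = 1.072508; d = 1/u = 0.932394
p = (exp((r-q)*dt) - d) / (u - d) = 0.507531
Discount per step: exp(-r*dt) = 0.996506
Stock lattice S(k, i) with i counting down-moves:
  k=0: S(0,0) = 48.8500
  k=1: S(1,0) = 52.3920; S(1,1) = 45.5474
  k=2: S(2,0) = 56.1909; S(2,1) = 48.8500; S(2,2) = 42.4681
  k=3: S(3,0) = 60.2652; S(3,1) = 52.3920; S(3,2) = 45.5474; S(3,3) = 39.5970
Terminal payoffs V(N, i) = max(K - S_T, 0):
  V(3,0) = 0.000000; V(3,1) = 0.347975; V(3,2) = 7.192562; V(3,3) = 13.142960
Backward induction: V(k, i) = exp(-r*dt) * [p * V(k+1, i) + (1-p) * V(k+1, i+1)].
  V(2,0) = exp(-r*dt) * [p*0.000000 + (1-p)*0.347975] = 0.170769
  V(2,1) = exp(-r*dt) * [p*0.347975 + (1-p)*7.192562] = 3.705733
  V(2,2) = exp(-r*dt) * [p*7.192562 + (1-p)*13.142960] = 10.087583
  V(1,0) = exp(-r*dt) * [p*0.170769 + (1-p)*3.705733] = 1.904952
  V(1,1) = exp(-r*dt) * [p*3.705733 + (1-p)*10.087583] = 6.824671
  V(0,0) = exp(-r*dt) * [p*1.904952 + (1-p)*6.824671] = 4.312643

Answer: Price = V(0,0) = 4.3126


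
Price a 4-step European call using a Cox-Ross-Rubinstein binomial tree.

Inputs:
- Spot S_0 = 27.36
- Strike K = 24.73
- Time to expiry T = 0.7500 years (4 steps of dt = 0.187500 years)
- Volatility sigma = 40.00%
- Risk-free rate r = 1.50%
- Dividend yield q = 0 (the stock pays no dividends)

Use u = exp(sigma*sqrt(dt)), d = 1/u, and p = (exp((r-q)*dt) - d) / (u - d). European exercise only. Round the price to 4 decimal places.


Answer: Price = V(0,0) = 5.3180

Derivation:
dt = T/N = 0.187500
u = exp(sigma*sqrt(dt)) = 1.189110; d = 1/u = 0.840965
p = (exp((r-q)*dt) - d) / (u - d) = 0.464897
Discount per step: exp(-r*dt) = 0.997191
Stock lattice S(k, i) with i counting down-moves:
  k=0: S(0,0) = 27.3600
  k=1: S(1,0) = 32.5340; S(1,1) = 23.0088
  k=2: S(2,0) = 38.6866; S(2,1) = 27.3600; S(2,2) = 19.3496
  k=3: S(3,0) = 46.0026; S(3,1) = 32.5340; S(3,2) = 23.0088; S(3,3) = 16.2723
  k=4: S(4,0) = 54.7021; S(4,1) = 38.6866; S(4,2) = 27.3600; S(4,3) = 19.3496; S(4,4) = 13.6845
Terminal payoffs V(N, i) = max(S_T - K, 0):
  V(4,0) = 29.972117; V(4,1) = 13.956560; V(4,2) = 2.630000; V(4,3) = 0.000000; V(4,4) = 0.000000
Backward induction: V(k, i) = exp(-r*dt) * [p * V(k+1, i) + (1-p) * V(k+1, i+1)].
  V(3,0) = exp(-r*dt) * [p*29.972117 + (1-p)*13.956560] = 21.342029
  V(3,1) = exp(-r*dt) * [p*13.956560 + (1-p)*2.630000] = 7.873503
  V(3,2) = exp(-r*dt) * [p*2.630000 + (1-p)*0.000000] = 1.219244
  V(3,3) = exp(-r*dt) * [p*0.000000 + (1-p)*0.000000] = 0.000000
  V(2,0) = exp(-r*dt) * [p*21.342029 + (1-p)*7.873503] = 14.095276
  V(2,1) = exp(-r*dt) * [p*7.873503 + (1-p)*1.219244] = 4.300674
  V(2,2) = exp(-r*dt) * [p*1.219244 + (1-p)*0.000000] = 0.565230
  V(1,0) = exp(-r*dt) * [p*14.095276 + (1-p)*4.300674] = 8.829283
  V(1,1) = exp(-r*dt) * [p*4.300674 + (1-p)*0.565230] = 2.295360
  V(0,0) = exp(-r*dt) * [p*8.829283 + (1-p)*2.295360] = 5.317981


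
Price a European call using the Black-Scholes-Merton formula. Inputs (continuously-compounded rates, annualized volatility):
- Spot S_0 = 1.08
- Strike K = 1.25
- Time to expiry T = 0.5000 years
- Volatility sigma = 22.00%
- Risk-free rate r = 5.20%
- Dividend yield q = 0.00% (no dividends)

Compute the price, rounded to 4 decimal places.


d1 = (ln(S/K) + (r - q + 0.5*sigma^2) * T) / (sigma * sqrt(T)) = -0.69478069
d2 = d1 - sigma * sqrt(T) = -0.85034418
exp(-rT) = 0.97433509; exp(-qT) = 1.00000000
C = S_0 * exp(-qT) * N(d1) - K * exp(-rT) * N(d2)
N(d1) = 0.24359638; N(d2) = 0.19756688
C = 1.0800 * 1.00000000 * 0.24359638 - 1.2500 * 0.97433509 * 0.19756688 = 0.0225

Answer: Price = 0.0225


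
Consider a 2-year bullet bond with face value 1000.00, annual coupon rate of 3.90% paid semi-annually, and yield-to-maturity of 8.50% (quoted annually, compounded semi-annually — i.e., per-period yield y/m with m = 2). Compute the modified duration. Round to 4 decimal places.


Coupon per period c = face * coupon_rate / m = 19.500000
Periods per year m = 2; per-period yield y/m = 0.042500
Number of cashflows N = 4
Cashflows (t years, CF_t, discount factor 1/(1+y/m)^(m*t), PV):
  t = 0.5000: CF_t = 19.500000, DF = 0.959233, PV = 18.705036
  t = 1.0000: CF_t = 19.500000, DF = 0.920127, PV = 17.942481
  t = 1.5000: CF_t = 19.500000, DF = 0.882616, PV = 17.211013
  t = 2.0000: CF_t = 1019.500000, DF = 0.846634, PV = 863.143443
Price P = sum_t PV_t = 917.001972
First compute Macaulay numerator sum_t t * PV_t:
  t * PV_t at t = 0.5000: 9.352518
  t * PV_t at t = 1.0000: 17.942481
  t * PV_t at t = 1.5000: 25.816519
  t * PV_t at t = 2.0000: 1726.286885
Macaulay duration D = 1779.398403 / 917.001972 = 1.940452
Modified duration = D / (1 + y/m) = 1.940452 / (1 + 0.042500) = 1.861345

Answer: Modified duration = 1.8613


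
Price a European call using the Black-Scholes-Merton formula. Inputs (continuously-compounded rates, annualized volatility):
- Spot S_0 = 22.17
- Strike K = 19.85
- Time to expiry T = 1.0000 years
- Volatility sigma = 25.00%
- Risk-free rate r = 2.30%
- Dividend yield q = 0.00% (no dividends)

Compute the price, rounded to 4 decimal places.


d1 = (ln(S/K) + (r - q + 0.5*sigma^2) * T) / (sigma * sqrt(T)) = 0.65914407
d2 = d1 - sigma * sqrt(T) = 0.40914407
exp(-rT) = 0.97726248; exp(-qT) = 1.00000000
C = S_0 * exp(-qT) * N(d1) - K * exp(-rT) * N(d2)
N(d1) = 0.74509837; N(d2) = 0.65878303
C = 22.1700 * 1.00000000 * 0.74509837 - 19.8500 * 0.97726248 * 0.65878303 = 3.7393

Answer: Price = 3.7393


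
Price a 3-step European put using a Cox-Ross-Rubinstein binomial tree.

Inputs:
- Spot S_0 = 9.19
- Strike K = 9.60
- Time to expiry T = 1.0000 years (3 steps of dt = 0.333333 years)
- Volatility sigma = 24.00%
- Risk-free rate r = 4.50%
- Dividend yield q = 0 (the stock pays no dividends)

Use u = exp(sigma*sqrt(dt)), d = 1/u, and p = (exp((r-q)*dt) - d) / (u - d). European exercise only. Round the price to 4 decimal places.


dt = T/N = 0.333333
u = exp(sigma*sqrt(dt)) = 1.148623; d = 1/u = 0.870607
p = (exp((r-q)*dt) - d) / (u - d) = 0.519775
Discount per step: exp(-r*dt) = 0.985112
Stock lattice S(k, i) with i counting down-moves:
  k=0: S(0,0) = 9.1900
  k=1: S(1,0) = 10.5558; S(1,1) = 8.0009
  k=2: S(2,0) = 12.1247; S(2,1) = 9.1900; S(2,2) = 6.9656
  k=3: S(3,0) = 13.9267; S(3,1) = 10.5558; S(3,2) = 8.0009; S(3,3) = 6.0643
Terminal payoffs V(N, i) = max(K - S_T, 0):
  V(3,0) = 0.000000; V(3,1) = 0.000000; V(3,2) = 1.599117; V(3,3) = 3.535672
Backward induction: V(k, i) = exp(-r*dt) * [p * V(k+1, i) + (1-p) * V(k+1, i+1)].
  V(2,0) = exp(-r*dt) * [p*0.000000 + (1-p)*0.000000] = 0.000000
  V(2,1) = exp(-r*dt) * [p*0.000000 + (1-p)*1.599117] = 0.756503
  V(2,2) = exp(-r*dt) * [p*1.599117 + (1-p)*3.535672] = 2.491446
  V(1,0) = exp(-r*dt) * [p*0.000000 + (1-p)*0.756503] = 0.357883
  V(1,1) = exp(-r*dt) * [p*0.756503 + (1-p)*2.491446] = 1.566000
  V(0,0) = exp(-r*dt) * [p*0.357883 + (1-p)*1.566000] = 0.924086

Answer: Price = V(0,0) = 0.9241


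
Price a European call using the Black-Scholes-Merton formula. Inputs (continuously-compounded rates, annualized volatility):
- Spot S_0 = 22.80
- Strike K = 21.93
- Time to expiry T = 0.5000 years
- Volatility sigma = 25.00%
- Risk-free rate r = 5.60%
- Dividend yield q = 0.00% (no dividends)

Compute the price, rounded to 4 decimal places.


Answer: Price = 2.4013

Derivation:
d1 = (ln(S/K) + (r - q + 0.5*sigma^2) * T) / (sigma * sqrt(T)) = 0.46686003
d2 = d1 - sigma * sqrt(T) = 0.29008334
exp(-rT) = 0.97238837; exp(-qT) = 1.00000000
C = S_0 * exp(-qT) * N(d1) - K * exp(-rT) * N(d2)
N(d1) = 0.67969999; N(d2) = 0.61412376
C = 22.8000 * 1.00000000 * 0.67969999 - 21.9300 * 0.97238837 * 0.61412376 = 2.4013


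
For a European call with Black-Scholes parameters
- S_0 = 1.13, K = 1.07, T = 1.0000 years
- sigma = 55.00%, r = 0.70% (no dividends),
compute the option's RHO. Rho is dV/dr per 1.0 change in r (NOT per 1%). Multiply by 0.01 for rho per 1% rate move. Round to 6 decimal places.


Answer: Rho = 0.462447

Derivation:
d1 = 0.3869254259; d2 = -0.1630745741
phi(d1) = 0.3701695349; exp(-qT) = 1.0000000000; exp(-rT) = 0.9930244429
N(d2) = 0.4352298594
Rho = K*T*exp(-rT)*N(d2) = 1.0700 * 1.0000 * 0.9930244429 * 0.4352298594 = 0.462447


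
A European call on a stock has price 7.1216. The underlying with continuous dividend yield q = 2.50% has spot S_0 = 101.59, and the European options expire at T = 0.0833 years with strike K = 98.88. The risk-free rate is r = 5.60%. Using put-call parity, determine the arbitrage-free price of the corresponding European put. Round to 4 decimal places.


Answer: Put price = 4.1628

Derivation:
Put-call parity: C - P = S_0 * exp(-qT) - K * exp(-rT).
S_0 * exp(-qT) = 101.5900 * 0.99791967 = 101.37865896
K * exp(-rT) = 98.8800 * 0.99534606 = 98.41981874
P = C - S*exp(-qT) + K*exp(-rT)
P = 7.1216 - 101.37865896 + 98.41981874 = 4.1628


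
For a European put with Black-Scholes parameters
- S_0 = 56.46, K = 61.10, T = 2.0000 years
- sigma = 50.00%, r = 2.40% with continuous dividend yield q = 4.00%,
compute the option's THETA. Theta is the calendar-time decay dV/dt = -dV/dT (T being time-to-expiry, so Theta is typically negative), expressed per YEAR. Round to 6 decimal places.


d1 = 0.1966047567; d2 = -0.5105020245
phi(d1) = 0.3913060657; exp(-qT) = 0.9231163464; exp(-rT) = 0.9531337871
Theta = -S*exp(-qT)*phi(d1)*sigma/(2*sqrt(T)) + r*K*exp(-rT)*N(-d2) - q*S*exp(-qT)*N(-d1)
N(-d1) = 0.4220684240; N(-d2) = 0.6951501017; sqrt(T) = 1.4142135624
Term 1 = -56.4600 * 0.9231163464 * 0.3913060657 * 0.5000 / (2 * 1.4142135624) = -3.6052792260
Term 2 = 0.0240 * 61.1000 * 0.9531337871 * 0.6951501017 = 0.9715941863
Term 3 = -0.0400 * 56.4600 * 0.9231163464 * 0.4220684240 = -0.8799138818
Theta = -3.6052792260 + (0.9715941863) + (-0.8799138818) = -3.513599

Answer: Theta = -3.513599


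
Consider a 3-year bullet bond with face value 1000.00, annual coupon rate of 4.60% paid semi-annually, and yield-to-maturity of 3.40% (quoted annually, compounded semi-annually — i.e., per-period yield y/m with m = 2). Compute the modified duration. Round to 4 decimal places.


Coupon per period c = face * coupon_rate / m = 23.000000
Periods per year m = 2; per-period yield y/m = 0.017000
Number of cashflows N = 6
Cashflows (t years, CF_t, discount factor 1/(1+y/m)^(m*t), PV):
  t = 0.5000: CF_t = 23.000000, DF = 0.983284, PV = 22.615536
  t = 1.0000: CF_t = 23.000000, DF = 0.966848, PV = 22.237498
  t = 1.5000: CF_t = 23.000000, DF = 0.950686, PV = 21.865780
  t = 2.0000: CF_t = 23.000000, DF = 0.934795, PV = 21.500275
  t = 2.5000: CF_t = 23.000000, DF = 0.919169, PV = 21.140881
  t = 3.0000: CF_t = 1023.000000, DF = 0.903804, PV = 924.591542
Price P = sum_t PV_t = 1033.951512
First compute Macaulay numerator sum_t t * PV_t:
  t * PV_t at t = 0.5000: 11.307768
  t * PV_t at t = 1.0000: 22.237498
  t * PV_t at t = 1.5000: 32.798670
  t * PV_t at t = 2.0000: 43.000551
  t * PV_t at t = 2.5000: 52.852201
  t * PV_t at t = 3.0000: 2773.774625
Macaulay duration D = 2935.971314 / 1033.951512 = 2.839564
Modified duration = D / (1 + y/m) = 2.839564 / (1 + 0.017000) = 2.792098

Answer: Modified duration = 2.7921


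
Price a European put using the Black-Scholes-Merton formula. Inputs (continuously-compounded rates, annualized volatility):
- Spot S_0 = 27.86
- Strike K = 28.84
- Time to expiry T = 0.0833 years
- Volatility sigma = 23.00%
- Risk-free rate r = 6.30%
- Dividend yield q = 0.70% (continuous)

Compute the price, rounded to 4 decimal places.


Answer: Price = 1.2457

Derivation:
d1 = (ln(S/K) + (r - q + 0.5*sigma^2) * T) / (sigma * sqrt(T)) = -0.41733089
d2 = d1 - sigma * sqrt(T) = -0.48371289
exp(-rT) = 0.99476585; exp(-qT) = 0.99941707
P = K * exp(-rT) * N(-d2) - S_0 * exp(-qT) * N(-d1)
N(-d1) = 0.66178180; N(-d2) = 0.68570518
P = 28.8400 * 0.99476585 * 0.68570518 - 27.8600 * 0.99941707 * 0.66178180 = 1.2457


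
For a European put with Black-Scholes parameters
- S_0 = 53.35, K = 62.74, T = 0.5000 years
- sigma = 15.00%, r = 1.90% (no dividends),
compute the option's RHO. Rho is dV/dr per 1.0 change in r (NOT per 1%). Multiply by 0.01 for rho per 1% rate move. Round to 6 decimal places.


Answer: Rho = -28.965069

Derivation:
d1 = -1.3859314126; d2 = -1.4919974298
phi(d1) = 0.1526906235; exp(-qT) = 1.0000000000; exp(-rT) = 0.9905449824
N(-d2) = 0.9321500904
Rho = -K*T*exp(-rT)*N(-d2) = -62.7400 * 0.5000 * 0.9905449824 * 0.9321500904 = -28.965069


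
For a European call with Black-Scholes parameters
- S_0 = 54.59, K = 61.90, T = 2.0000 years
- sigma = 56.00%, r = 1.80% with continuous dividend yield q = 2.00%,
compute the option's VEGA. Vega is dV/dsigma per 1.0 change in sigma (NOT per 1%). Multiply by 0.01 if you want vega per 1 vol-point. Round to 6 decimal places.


d1 = 0.2322473738; d2 = -0.5597122211
phi(d1) = 0.3883268277; exp(-qT) = 0.9607894392; exp(-rT) = 0.9646402935
Vega = S * exp(-qT) * phi(d1) * sqrt(T) = 54.5900 * 0.9607894392 * 0.3883268277 * 1.4142135624 = 28.804060

Answer: Vega = 28.804060


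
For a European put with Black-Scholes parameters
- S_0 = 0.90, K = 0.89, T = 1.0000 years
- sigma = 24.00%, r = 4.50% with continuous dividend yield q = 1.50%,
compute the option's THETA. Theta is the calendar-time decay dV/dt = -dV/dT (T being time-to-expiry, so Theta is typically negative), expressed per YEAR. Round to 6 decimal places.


Answer: Theta = -0.027446

Derivation:
d1 = 0.2915554192; d2 = 0.0515554192
phi(d1) = 0.3823416056; exp(-qT) = 0.9851119396; exp(-rT) = 0.9559974818
Theta = -S*exp(-qT)*phi(d1)*sigma/(2*sqrt(T)) + r*K*exp(-rT)*N(-d2) - q*S*exp(-qT)*N(-d1)
N(-d1) = 0.3853132827; N(-d2) = 0.4794414712; sqrt(T) = 1.0000000000
Term 1 = -0.9000 * 0.9851119396 * 0.3823416056 * 0.2400 / (2 * 1.0000000000) = -0.0406781223
Term 2 = 0.0450 * 0.8900 * 0.9559974818 * 0.4794414712 = 0.0183567108
Term 3 = -0.0150 * 0.9000 * 0.9851119396 * 0.3853132827 = -0.0051242857
Theta = -0.0406781223 + (0.0183567108) + (-0.0051242857) = -0.027446


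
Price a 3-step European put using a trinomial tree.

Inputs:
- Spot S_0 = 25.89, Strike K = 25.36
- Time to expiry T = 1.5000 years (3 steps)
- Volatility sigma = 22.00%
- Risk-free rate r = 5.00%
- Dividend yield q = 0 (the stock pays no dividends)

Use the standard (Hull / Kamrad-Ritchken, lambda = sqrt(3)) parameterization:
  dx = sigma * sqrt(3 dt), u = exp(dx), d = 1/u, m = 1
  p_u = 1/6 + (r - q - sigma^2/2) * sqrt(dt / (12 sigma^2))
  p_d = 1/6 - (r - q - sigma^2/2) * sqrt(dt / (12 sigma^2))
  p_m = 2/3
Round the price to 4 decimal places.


Answer: Price = V(0,0) = 1.4714

Derivation:
dt = T/N = 0.500000; dx = sigma*sqrt(3*dt) = 0.269444
u = exp(dx) = 1.309236; d = 1/u = 0.763804
p_u = 0.190605, p_m = 0.666667, p_d = 0.142728
Discount per step: exp(-r*dt) = 0.975310
Stock lattice S(k, j) with j the centered position index:
  k=0: S(0,+0) = 25.8900
  k=1: S(1,-1) = 19.7749; S(1,+0) = 25.8900; S(1,+1) = 33.8961
  k=2: S(2,-2) = 15.1041; S(2,-1) = 19.7749; S(2,+0) = 25.8900; S(2,+1) = 33.8961; S(2,+2) = 44.3780
  k=3: S(3,-3) = 11.5366; S(3,-2) = 15.1041; S(3,-1) = 19.7749; S(3,+0) = 25.8900; S(3,+1) = 33.8961; S(3,+2) = 44.3780; S(3,+3) = 58.1013
Terminal payoffs V(N, j) = max(K - S_T, 0):
  V(3,-3) = 13.823393; V(3,-2) = 10.255857; V(3,-1) = 5.585111; V(3,+0) = 0.000000; V(3,+1) = 0.000000; V(3,+2) = 0.000000; V(3,+3) = 0.000000
Backward induction: V(k, j) = exp(-r*dt) * [p_u * V(k+1, j+1) + p_m * V(k+1, j) + p_d * V(k+1, j-1)]
  V(2,-2) = exp(-r*dt) * [p_u*5.585111 + p_m*10.255857 + p_d*13.823393] = 9.630970
  V(2,-1) = exp(-r*dt) * [p_u*0.000000 + p_m*5.585111 + p_d*10.255857] = 5.059137
  V(2,+0) = exp(-r*dt) * [p_u*0.000000 + p_m*0.000000 + p_d*5.585111] = 0.777472
  V(2,+1) = exp(-r*dt) * [p_u*0.000000 + p_m*0.000000 + p_d*0.000000] = 0.000000
  V(2,+2) = exp(-r*dt) * [p_u*0.000000 + p_m*0.000000 + p_d*0.000000] = 0.000000
  V(1,-1) = exp(-r*dt) * [p_u*0.777472 + p_m*5.059137 + p_d*9.630970] = 4.774690
  V(1,+0) = exp(-r*dt) * [p_u*0.000000 + p_m*0.777472 + p_d*5.059137] = 1.209772
  V(1,+1) = exp(-r*dt) * [p_u*0.000000 + p_m*0.000000 + p_d*0.777472] = 0.108228
  V(0,+0) = exp(-r*dt) * [p_u*0.108228 + p_m*1.209772 + p_d*4.774690] = 1.471380


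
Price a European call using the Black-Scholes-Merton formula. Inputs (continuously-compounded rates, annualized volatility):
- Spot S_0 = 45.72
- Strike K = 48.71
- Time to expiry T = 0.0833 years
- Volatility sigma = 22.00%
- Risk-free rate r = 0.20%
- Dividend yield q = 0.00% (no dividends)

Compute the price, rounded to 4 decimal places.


Answer: Price = 0.2519

Derivation:
d1 = (ln(S/K) + (r - q + 0.5*sigma^2) * T) / (sigma * sqrt(T)) = -0.96330818
d2 = d1 - sigma * sqrt(T) = -1.02680400
exp(-rT) = 0.99983341; exp(-qT) = 1.00000000
C = S_0 * exp(-qT) * N(d1) - K * exp(-rT) * N(d2)
N(d1) = 0.16769645; N(d2) = 0.15225638
C = 45.7200 * 1.00000000 * 0.16769645 - 48.7100 * 0.99983341 * 0.15225638 = 0.2519


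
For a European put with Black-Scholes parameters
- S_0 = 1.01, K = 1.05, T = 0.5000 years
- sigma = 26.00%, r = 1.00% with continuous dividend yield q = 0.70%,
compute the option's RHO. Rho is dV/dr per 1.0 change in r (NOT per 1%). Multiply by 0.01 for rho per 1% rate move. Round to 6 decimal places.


Answer: Rho = -0.321794

Derivation:
d1 = -0.1111780365; d2 = -0.2950257996
phi(d1) = 0.3964843095; exp(-qT) = 0.9965061179; exp(-rT) = 0.9950124792
N(-d2) = 0.6160129144
Rho = -K*T*exp(-rT)*N(-d2) = -1.0500 * 0.5000 * 0.9950124792 * 0.6160129144 = -0.321794


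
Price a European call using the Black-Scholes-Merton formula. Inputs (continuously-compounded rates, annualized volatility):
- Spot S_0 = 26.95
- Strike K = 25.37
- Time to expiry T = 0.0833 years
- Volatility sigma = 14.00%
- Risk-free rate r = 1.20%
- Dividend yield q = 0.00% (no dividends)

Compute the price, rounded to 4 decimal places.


d1 = (ln(S/K) + (r - q + 0.5*sigma^2) * T) / (sigma * sqrt(T)) = 1.54014734
d2 = d1 - sigma * sqrt(T) = 1.49974091
exp(-rT) = 0.99900090; exp(-qT) = 1.00000000
C = S_0 * exp(-qT) * N(d1) - K * exp(-rT) * N(d2)
N(d1) = 0.93823778; N(d2) = 0.93315924
C = 26.9500 * 1.00000000 * 0.93823778 - 25.3700 * 0.99900090 * 0.93315924 = 1.6349

Answer: Price = 1.6349


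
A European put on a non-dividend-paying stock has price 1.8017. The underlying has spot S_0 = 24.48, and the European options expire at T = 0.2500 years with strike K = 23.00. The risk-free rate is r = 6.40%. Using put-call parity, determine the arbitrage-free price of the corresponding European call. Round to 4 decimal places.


Answer: Call price = 3.6468

Derivation:
Put-call parity: C - P = S_0 * exp(-qT) - K * exp(-rT).
S_0 * exp(-qT) = 24.4800 * 1.00000000 = 24.48000000
K * exp(-rT) = 23.0000 * 0.98412732 = 22.63492836
C = P + S*exp(-qT) - K*exp(-rT)
C = 1.8017 + 24.48000000 - 22.63492836 = 3.6468


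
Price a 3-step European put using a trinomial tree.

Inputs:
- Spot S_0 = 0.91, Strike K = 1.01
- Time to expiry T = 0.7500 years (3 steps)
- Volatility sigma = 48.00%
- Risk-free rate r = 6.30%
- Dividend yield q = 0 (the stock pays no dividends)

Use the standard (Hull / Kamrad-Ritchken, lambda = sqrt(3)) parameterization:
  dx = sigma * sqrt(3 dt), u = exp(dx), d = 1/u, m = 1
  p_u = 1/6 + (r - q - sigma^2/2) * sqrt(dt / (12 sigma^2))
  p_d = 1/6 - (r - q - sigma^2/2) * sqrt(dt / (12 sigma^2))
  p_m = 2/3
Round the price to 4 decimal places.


Answer: Price = V(0,0) = 0.1829

Derivation:
dt = T/N = 0.250000; dx = sigma*sqrt(3*dt) = 0.415692
u = exp(dx) = 1.515419; d = 1/u = 0.659883
p_u = 0.150970, p_m = 0.666667, p_d = 0.182363
Discount per step: exp(-r*dt) = 0.984373
Stock lattice S(k, j) with j the centered position index:
  k=0: S(0,+0) = 0.9100
  k=1: S(1,-1) = 0.6005; S(1,+0) = 0.9100; S(1,+1) = 1.3790
  k=2: S(2,-2) = 0.3963; S(2,-1) = 0.6005; S(2,+0) = 0.9100; S(2,+1) = 1.3790; S(2,+2) = 2.0898
  k=3: S(3,-3) = 0.2615; S(3,-2) = 0.3963; S(3,-1) = 0.6005; S(3,+0) = 0.9100; S(3,+1) = 1.3790; S(3,+2) = 2.0898; S(3,+3) = 3.1669
Terminal payoffs V(N, j) = max(K - S_T, 0):
  V(3,-3) = 0.748517; V(3,-2) = 0.613744; V(3,-1) = 0.409506; V(3,+0) = 0.100000; V(3,+1) = 0.000000; V(3,+2) = 0.000000; V(3,+3) = 0.000000
Backward induction: V(k, j) = exp(-r*dt) * [p_u * V(k+1, j+1) + p_m * V(k+1, j) + p_d * V(k+1, j-1)]
  V(2,-2) = exp(-r*dt) * [p_u*0.409506 + p_m*0.613744 + p_d*0.748517] = 0.597995
  V(2,-1) = exp(-r*dt) * [p_u*0.100000 + p_m*0.409506 + p_d*0.613744] = 0.393774
  V(2,+0) = exp(-r*dt) * [p_u*0.000000 + p_m*0.100000 + p_d*0.409506] = 0.139137
  V(2,+1) = exp(-r*dt) * [p_u*0.000000 + p_m*0.000000 + p_d*0.100000] = 0.017951
  V(2,+2) = exp(-r*dt) * [p_u*0.000000 + p_m*0.000000 + p_d*0.000000] = 0.000000
  V(1,-1) = exp(-r*dt) * [p_u*0.139137 + p_m*0.393774 + p_d*0.597995] = 0.386440
  V(1,+0) = exp(-r*dt) * [p_u*0.017951 + p_m*0.139137 + p_d*0.393774] = 0.164664
  V(1,+1) = exp(-r*dt) * [p_u*0.000000 + p_m*0.017951 + p_d*0.139137] = 0.036758
  V(0,+0) = exp(-r*dt) * [p_u*0.036758 + p_m*0.164664 + p_d*0.386440] = 0.182894


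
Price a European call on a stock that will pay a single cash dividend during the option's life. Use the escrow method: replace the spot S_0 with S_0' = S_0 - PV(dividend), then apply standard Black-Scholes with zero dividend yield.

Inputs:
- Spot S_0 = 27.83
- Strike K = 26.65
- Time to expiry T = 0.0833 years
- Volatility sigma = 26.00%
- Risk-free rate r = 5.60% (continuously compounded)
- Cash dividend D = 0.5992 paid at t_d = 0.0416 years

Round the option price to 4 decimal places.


Answer: Price = 1.2064

Derivation:
PV(D) = D * exp(-r * t_d) = 0.5992 * 0.99767311 = 0.59780573
S_0' = S_0 - PV(D) = 27.8300 - 0.59780573 = 27.23219427
d1 = (ln(S_0'/K) + (r + sigma^2/2)*T) / (sigma*sqrt(T)) = 0.38767155
d2 = d1 - sigma*sqrt(T) = 0.31263103
exp(-rT) = 0.99534606
N(d1) = 0.65087044; N(d2) = 0.62271950
C = S_0' * N(d1) - K * exp(-rT) * N(d2) = 27.23219427 * 0.65087044 - 26.6500 * 0.99534606 * 0.62271950 = 1.2064


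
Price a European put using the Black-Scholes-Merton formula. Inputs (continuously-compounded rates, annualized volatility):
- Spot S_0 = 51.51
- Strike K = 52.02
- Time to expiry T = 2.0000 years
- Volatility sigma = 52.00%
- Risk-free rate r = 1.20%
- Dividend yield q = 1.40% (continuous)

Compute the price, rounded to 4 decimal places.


d1 = (ln(S/K) + (r - q + 0.5*sigma^2) * T) / (sigma * sqrt(T)) = 0.34885889
d2 = d1 - sigma * sqrt(T) = -0.38653217
exp(-rT) = 0.97628571; exp(-qT) = 0.97238837
P = K * exp(-rT) * N(-d2) - S_0 * exp(-qT) * N(-d1)
N(-d1) = 0.36359763; N(-d2) = 0.65044871
P = 52.0200 * 0.97628571 * 0.65044871 - 51.5100 * 0.97238837 * 0.36359763 = 14.8222

Answer: Price = 14.8222


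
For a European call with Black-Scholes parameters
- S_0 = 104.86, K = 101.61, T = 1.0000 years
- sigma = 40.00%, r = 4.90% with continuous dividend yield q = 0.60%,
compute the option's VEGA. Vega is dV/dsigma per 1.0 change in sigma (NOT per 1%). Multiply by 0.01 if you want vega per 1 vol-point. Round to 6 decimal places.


Answer: Vega = 38.594445

Derivation:
d1 = 0.3862104291; d2 = -0.0137895709
phi(d1) = 0.3702718620; exp(-qT) = 0.9940179641; exp(-rT) = 0.9521811297
Vega = S * exp(-qT) * phi(d1) * sqrt(T) = 104.8600 * 0.9940179641 * 0.3702718620 * 1.0000000000 = 38.594445


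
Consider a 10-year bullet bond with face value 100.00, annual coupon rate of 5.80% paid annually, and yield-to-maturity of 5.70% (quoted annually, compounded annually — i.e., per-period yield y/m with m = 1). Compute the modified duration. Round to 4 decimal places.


Answer: Modified duration = 7.4459

Derivation:
Coupon per period c = face * coupon_rate / m = 5.800000
Periods per year m = 1; per-period yield y/m = 0.057000
Number of cashflows N = 10
Cashflows (t years, CF_t, discount factor 1/(1+y/m)^(m*t), PV):
  t = 1.0000: CF_t = 5.800000, DF = 0.946074, PV = 5.487228
  t = 2.0000: CF_t = 5.800000, DF = 0.895056, PV = 5.191323
  t = 3.0000: CF_t = 5.800000, DF = 0.846789, PV = 4.911374
  t = 4.0000: CF_t = 5.800000, DF = 0.801125, PV = 4.646522
  t = 5.0000: CF_t = 5.800000, DF = 0.757923, PV = 4.395953
  t = 6.0000: CF_t = 5.800000, DF = 0.717051, PV = 4.158896
  t = 7.0000: CF_t = 5.800000, DF = 0.678383, PV = 3.934623
  t = 8.0000: CF_t = 5.800000, DF = 0.641801, PV = 3.722443
  t = 9.0000: CF_t = 5.800000, DF = 0.607191, PV = 3.521706
  t = 10.0000: CF_t = 105.800000, DF = 0.574447, PV = 60.776515
Price P = sum_t PV_t = 100.746584
First compute Macaulay numerator sum_t t * PV_t:
  t * PV_t at t = 1.0000: 5.487228
  t * PV_t at t = 2.0000: 10.382645
  t * PV_t at t = 3.0000: 14.734123
  t * PV_t at t = 4.0000: 18.586090
  t * PV_t at t = 5.0000: 21.979766
  t * PV_t at t = 6.0000: 24.953377
  t * PV_t at t = 7.0000: 27.542358
  t * PV_t at t = 8.0000: 29.779547
  t * PV_t at t = 9.0000: 31.695355
  t * PV_t at t = 10.0000: 607.765152
Macaulay duration D = 792.905640 / 100.746584 = 7.870298
Modified duration = D / (1 + y/m) = 7.870298 / (1 + 0.057000) = 7.445883


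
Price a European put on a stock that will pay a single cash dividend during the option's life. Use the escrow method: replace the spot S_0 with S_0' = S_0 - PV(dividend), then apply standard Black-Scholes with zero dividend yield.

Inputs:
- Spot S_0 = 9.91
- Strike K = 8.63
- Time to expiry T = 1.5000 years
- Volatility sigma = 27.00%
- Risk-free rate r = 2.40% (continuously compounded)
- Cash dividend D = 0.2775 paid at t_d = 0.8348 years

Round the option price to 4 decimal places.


PV(D) = D * exp(-r * t_d) = 0.2775 * 0.98016417 = 0.27199556
S_0' = S_0 - PV(D) = 9.9100 - 0.27199556 = 9.63800444
d1 = (ln(S_0'/K) + (r + sigma^2/2)*T) / (sigma*sqrt(T)) = 0.60827354
d2 = d1 - sigma*sqrt(T) = 0.27759243
exp(-rT) = 0.96464029
N(-d1) = 0.27150303; N(-d2) = 0.39066262
P = K * exp(-rT) * N(-d2) - S_0' * N(-d1) = 8.6300 * 0.96464029 * 0.39066262 - 9.63800444 * 0.27150303 = 0.6355

Answer: Price = 0.6355


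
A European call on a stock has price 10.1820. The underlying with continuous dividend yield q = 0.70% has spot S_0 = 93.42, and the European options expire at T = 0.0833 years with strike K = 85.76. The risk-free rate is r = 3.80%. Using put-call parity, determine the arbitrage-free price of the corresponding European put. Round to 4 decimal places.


Put-call parity: C - P = S_0 * exp(-qT) - K * exp(-rT).
S_0 * exp(-qT) = 93.4200 * 0.99941707 = 93.36554268
K * exp(-rT) = 85.7600 * 0.99683960 = 85.48896449
P = C - S*exp(-qT) + K*exp(-rT)
P = 10.1820 - 93.36554268 + 85.48896449 = 2.3054

Answer: Put price = 2.3054


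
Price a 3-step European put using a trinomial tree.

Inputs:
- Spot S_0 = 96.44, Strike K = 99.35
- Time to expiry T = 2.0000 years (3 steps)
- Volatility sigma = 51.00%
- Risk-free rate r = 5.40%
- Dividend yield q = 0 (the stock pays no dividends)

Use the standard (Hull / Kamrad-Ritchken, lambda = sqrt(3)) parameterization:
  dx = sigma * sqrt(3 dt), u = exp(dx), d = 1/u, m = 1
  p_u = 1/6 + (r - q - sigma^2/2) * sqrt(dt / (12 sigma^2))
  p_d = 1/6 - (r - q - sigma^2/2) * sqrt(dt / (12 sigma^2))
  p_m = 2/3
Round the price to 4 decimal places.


dt = T/N = 0.666667; dx = sigma*sqrt(3*dt) = 0.721249
u = exp(dx) = 2.057001; d = 1/u = 0.486145
p_u = 0.131519, p_m = 0.666667, p_d = 0.201814
Discount per step: exp(-r*dt) = 0.964640
Stock lattice S(k, j) with j the centered position index:
  k=0: S(0,+0) = 96.4400
  k=1: S(1,-1) = 46.8838; S(1,+0) = 96.4400; S(1,+1) = 198.3771
  k=2: S(2,-2) = 22.7923; S(2,-1) = 46.8838; S(2,+0) = 96.4400; S(2,+1) = 198.3771; S(2,+2) = 408.0619
  k=3: S(3,-3) = 11.0804; S(3,-2) = 22.7923; S(3,-1) = 46.8838; S(3,+0) = 96.4400; S(3,+1) = 198.3771; S(3,+2) = 408.0619; S(3,+3) = 839.3836
Terminal payoffs V(N, j) = max(K - S_T, 0):
  V(3,-3) = 88.269639; V(3,-2) = 76.557690; V(3,-1) = 52.466203; V(3,+0) = 2.910000; V(3,+1) = 0.000000; V(3,+2) = 0.000000; V(3,+3) = 0.000000
Backward induction: V(k, j) = exp(-r*dt) * [p_u * V(k+1, j+1) + p_m * V(k+1, j) + p_d * V(k+1, j-1)]
  V(2,-2) = exp(-r*dt) * [p_u*52.466203 + p_m*76.557690 + p_d*88.269639] = 73.074232
  V(2,-1) = exp(-r*dt) * [p_u*2.910000 + p_m*52.466203 + p_d*76.557690] = 49.013958
  V(2,+0) = exp(-r*dt) * [p_u*0.000000 + p_m*2.910000 + p_d*52.466203] = 12.085415
  V(2,+1) = exp(-r*dt) * [p_u*0.000000 + p_m*0.000000 + p_d*2.910000] = 0.566513
  V(2,+2) = exp(-r*dt) * [p_u*0.000000 + p_m*0.000000 + p_d*0.000000] = 0.000000
  V(1,-1) = exp(-r*dt) * [p_u*12.085415 + p_m*49.013958 + p_d*73.074232] = 47.279763
  V(1,+0) = exp(-r*dt) * [p_u*0.566513 + p_m*12.085415 + p_d*49.013958] = 17.385862
  V(1,+1) = exp(-r*dt) * [p_u*0.000000 + p_m*0.566513 + p_d*12.085415] = 2.717085
  V(0,+0) = exp(-r*dt) * [p_u*2.717085 + p_m*17.385862 + p_d*47.279763] = 20.729776

Answer: Price = V(0,0) = 20.7298
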